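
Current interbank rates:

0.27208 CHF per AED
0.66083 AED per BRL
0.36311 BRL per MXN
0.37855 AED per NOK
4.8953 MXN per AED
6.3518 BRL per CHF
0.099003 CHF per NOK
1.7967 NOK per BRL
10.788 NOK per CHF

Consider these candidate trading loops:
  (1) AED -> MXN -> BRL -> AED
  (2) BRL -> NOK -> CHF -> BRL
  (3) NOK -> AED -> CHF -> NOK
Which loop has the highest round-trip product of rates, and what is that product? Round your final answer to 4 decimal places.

1.1746

(1) 4.8953 × 0.36311 × 0.66083 = 1.17465
(2) 1.7967 × 0.099003 × 6.3518 = 1.12985
(3) 0.37855 × 0.27208 × 10.788 = 1.11112
Highest is cycle (1) at 1.1746 (>1, arbitrage).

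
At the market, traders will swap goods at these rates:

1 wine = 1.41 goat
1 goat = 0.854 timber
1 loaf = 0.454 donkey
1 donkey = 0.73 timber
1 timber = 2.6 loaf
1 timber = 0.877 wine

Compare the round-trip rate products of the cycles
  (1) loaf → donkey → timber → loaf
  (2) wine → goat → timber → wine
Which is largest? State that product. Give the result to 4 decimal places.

1.0560

(1) 0.454 × 0.73 × 2.6 = 0.86169
(2) 1.41 × 0.854 × 0.877 = 1.05603
Highest is cycle (2) at 1.0560 (>1, arbitrage).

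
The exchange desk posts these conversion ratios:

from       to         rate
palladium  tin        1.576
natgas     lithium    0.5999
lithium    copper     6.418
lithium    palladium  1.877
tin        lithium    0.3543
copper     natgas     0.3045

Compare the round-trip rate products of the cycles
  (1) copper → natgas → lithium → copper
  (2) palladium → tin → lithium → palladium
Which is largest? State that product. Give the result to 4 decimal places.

1.1724

(1) 0.3045 × 0.5999 × 6.418 = 1.17237
(2) 1.576 × 0.3543 × 1.877 = 1.04807
Highest is cycle (1) at 1.1724 (>1, arbitrage).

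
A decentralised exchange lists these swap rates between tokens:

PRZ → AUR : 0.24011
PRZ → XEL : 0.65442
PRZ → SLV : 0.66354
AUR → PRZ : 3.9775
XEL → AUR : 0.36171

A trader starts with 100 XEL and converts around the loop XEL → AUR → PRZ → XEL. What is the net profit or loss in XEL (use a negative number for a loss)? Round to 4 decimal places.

100 XEL × 0.36171 = 36.171 AUR
36.171 AUR × 3.9775 = 143.8701525 PRZ
143.8701525 PRZ × 0.65442 = 94.15150519905 XEL
Net change: 94.15150519905 − 100 = -5.84849480095 XEL

-5.8485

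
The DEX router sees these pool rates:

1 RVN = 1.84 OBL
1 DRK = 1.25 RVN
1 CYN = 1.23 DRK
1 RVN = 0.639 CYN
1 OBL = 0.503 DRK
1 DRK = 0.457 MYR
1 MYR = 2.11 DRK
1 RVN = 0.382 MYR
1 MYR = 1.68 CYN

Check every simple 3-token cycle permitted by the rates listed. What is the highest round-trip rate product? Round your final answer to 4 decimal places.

1.1569

RVN→OBL→DRK→RVN: 1.84 × 0.503 × 1.25 = 1.15690
RVN→MYR→DRK→RVN: 0.382 × 2.11 × 1.25 = 1.00753
RVN→CYN→DRK→RVN: 0.639 × 1.23 × 1.25 = 0.98246
MYR→CYN→DRK→MYR: 1.68 × 1.23 × 0.457 = 0.94434
Maximum is RVN→OBL→DRK→RVN at 1.1569; arbitrage exists.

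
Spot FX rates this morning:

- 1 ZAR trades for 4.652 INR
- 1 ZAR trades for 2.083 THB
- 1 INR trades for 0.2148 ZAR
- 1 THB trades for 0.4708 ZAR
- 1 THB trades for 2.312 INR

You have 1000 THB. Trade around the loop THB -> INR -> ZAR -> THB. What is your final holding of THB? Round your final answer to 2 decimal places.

1034.45

1000 THB × 2.312 = 2312 INR
2312 INR × 0.2148 = 496.6176 ZAR
496.6176 ZAR × 2.083 = 1034.4544608 THB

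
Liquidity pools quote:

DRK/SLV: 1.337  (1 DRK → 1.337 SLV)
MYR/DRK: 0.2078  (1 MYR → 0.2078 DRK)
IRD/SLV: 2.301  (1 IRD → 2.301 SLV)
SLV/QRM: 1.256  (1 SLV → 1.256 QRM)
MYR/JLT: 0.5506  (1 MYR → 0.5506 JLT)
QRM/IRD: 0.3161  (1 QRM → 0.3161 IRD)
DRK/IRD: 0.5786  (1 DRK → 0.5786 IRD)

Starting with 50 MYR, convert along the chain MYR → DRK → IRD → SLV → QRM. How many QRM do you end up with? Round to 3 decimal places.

17.374

50 MYR × 0.2078 = 10.39 DRK
10.39 DRK × 0.5786 = 6.011654 IRD
6.011654 IRD × 2.301 = 13.832815854 SLV
13.832815854 SLV × 1.256 = 17.374016712624 QRM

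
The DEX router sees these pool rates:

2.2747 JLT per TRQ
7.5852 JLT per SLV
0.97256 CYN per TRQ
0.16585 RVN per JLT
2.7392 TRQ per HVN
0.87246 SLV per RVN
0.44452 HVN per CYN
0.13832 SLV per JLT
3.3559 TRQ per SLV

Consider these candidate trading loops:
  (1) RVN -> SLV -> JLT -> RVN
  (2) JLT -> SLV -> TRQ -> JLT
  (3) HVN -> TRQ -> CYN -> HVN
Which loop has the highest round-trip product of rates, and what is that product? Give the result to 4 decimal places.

1.1842

(1) 0.87246 × 7.5852 × 0.16585 = 1.09756
(2) 0.13832 × 3.3559 × 2.2747 = 1.05589
(3) 2.7392 × 0.97256 × 0.44452 = 1.18422
Highest is cycle (3) at 1.1842 (>1, arbitrage).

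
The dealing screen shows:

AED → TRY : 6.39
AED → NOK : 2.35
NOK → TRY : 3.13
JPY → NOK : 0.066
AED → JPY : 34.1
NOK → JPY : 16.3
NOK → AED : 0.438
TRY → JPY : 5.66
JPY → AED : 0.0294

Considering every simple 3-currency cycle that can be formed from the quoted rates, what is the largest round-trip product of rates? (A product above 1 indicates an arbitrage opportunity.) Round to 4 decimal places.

1.1692

TRY→JPY→NOK→TRY: 5.66 × 0.066 × 3.13 = 1.16924
NOK→JPY→AED→NOK: 16.3 × 0.0294 × 2.35 = 1.12617
TRY→JPY→AED→TRY: 5.66 × 0.0294 × 6.39 = 1.06332
NOK→AED→JPY→NOK: 0.438 × 34.1 × 0.066 = 0.98576
Maximum is TRY→JPY→NOK→TRY at 1.1692; arbitrage exists.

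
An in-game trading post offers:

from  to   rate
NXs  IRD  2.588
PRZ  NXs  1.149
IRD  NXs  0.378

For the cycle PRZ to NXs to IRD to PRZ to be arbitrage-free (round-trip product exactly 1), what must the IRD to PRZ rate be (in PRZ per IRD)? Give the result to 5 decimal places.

0.33629

Known legs of the cycle: 1.149 × 2.588 = 2.973612
For no arbitrage the full-cycle product must be 1, so the missing rate is 1 / 2.973612 ≈ 0.3362914.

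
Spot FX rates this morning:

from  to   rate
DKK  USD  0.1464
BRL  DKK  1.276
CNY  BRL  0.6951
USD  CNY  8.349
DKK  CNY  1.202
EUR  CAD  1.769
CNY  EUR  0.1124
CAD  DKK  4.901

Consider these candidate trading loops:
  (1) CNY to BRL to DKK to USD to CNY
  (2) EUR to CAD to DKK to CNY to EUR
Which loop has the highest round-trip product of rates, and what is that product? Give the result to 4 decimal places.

(1) 0.6951 × 1.276 × 0.1464 × 8.349 = 1.08411
(2) 1.769 × 4.901 × 1.202 × 0.1124 = 1.17134
Highest is cycle (2) at 1.1713 (>1, arbitrage).

1.1713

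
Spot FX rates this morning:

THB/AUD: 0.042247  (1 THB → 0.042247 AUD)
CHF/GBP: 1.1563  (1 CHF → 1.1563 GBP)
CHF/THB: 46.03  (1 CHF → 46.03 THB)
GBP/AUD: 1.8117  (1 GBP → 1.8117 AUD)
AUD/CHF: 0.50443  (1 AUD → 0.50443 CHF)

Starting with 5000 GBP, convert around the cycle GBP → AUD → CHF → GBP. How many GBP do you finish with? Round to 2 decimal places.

5283.57

5000 GBP × 1.8117 = 9058.5 AUD
9058.5 AUD × 0.50443 = 4569.379155 CHF
4569.379155 CHF × 1.1563 = 5283.5731169265 GBP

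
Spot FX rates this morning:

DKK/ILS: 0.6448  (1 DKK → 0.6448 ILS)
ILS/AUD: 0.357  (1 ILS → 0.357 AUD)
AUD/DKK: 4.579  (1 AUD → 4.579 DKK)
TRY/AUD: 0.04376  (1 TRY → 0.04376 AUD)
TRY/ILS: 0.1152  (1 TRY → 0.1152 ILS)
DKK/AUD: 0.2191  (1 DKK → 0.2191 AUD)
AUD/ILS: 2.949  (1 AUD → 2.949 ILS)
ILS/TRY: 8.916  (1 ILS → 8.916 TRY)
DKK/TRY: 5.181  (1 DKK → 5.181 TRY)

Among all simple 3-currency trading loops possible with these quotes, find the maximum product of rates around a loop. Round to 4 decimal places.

TRY→AUD→ILS→TRY: 0.04376 × 2.949 × 8.916 = 1.15059
DKK→ILS→AUD→DKK: 0.6448 × 0.357 × 4.579 = 1.05406
DKK→TRY→AUD→DKK: 5.181 × 0.04376 × 4.579 = 1.03815
Maximum is TRY→AUD→ILS→TRY at 1.1506; arbitrage exists.

1.1506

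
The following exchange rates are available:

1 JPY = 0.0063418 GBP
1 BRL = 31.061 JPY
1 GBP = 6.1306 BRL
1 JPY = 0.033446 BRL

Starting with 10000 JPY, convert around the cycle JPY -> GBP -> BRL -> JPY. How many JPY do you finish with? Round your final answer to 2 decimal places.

10000 JPY × 0.0063418 = 63.418 GBP
63.418 GBP × 6.1306 = 388.7903908 BRL
388.7903908 BRL × 31.061 = 12076.2183286388 JPY

12076.22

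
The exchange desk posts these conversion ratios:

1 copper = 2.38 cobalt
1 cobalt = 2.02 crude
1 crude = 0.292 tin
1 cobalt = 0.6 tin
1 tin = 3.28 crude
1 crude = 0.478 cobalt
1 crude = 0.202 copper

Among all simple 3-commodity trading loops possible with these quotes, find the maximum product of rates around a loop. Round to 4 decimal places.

cobalt→crude→copper→cobalt: 2.02 × 0.202 × 2.38 = 0.97114
cobalt→tin→crude→cobalt: 0.6 × 3.28 × 0.478 = 0.94070
Maximum is cobalt→crude→copper→cobalt at 0.9711; no arbitrage — every cycle loses value.

0.9711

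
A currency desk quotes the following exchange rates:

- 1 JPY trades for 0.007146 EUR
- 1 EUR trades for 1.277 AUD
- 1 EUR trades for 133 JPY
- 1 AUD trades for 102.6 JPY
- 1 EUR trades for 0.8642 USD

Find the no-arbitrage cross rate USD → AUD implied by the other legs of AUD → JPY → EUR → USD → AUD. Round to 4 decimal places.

1.5782

Known legs of the cycle: 102.6 × 0.007146 × 0.8642 = 0.63361381032
For no arbitrage the full-cycle product must be 1, so the missing rate is 1 / 0.63361381032 ≈ 1.578248.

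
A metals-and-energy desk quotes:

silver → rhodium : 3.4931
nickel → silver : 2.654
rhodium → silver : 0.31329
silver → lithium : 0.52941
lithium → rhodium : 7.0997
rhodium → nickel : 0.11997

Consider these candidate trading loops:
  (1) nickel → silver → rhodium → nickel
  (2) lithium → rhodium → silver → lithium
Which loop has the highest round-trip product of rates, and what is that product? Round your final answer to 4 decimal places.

(1) 2.654 × 3.4931 × 0.11997 = 1.11220
(2) 7.0997 × 0.31329 × 0.52941 = 1.17755
Highest is cycle (2) at 1.1775 (>1, arbitrage).

1.1775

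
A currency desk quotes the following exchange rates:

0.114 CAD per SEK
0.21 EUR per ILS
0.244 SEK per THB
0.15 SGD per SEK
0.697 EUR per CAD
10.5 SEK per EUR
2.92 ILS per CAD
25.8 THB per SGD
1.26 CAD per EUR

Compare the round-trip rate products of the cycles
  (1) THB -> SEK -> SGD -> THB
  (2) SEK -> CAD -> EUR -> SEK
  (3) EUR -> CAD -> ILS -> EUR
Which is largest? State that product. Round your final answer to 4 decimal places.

0.9443

(1) 0.244 × 0.15 × 25.8 = 0.94428
(2) 0.114 × 0.697 × 10.5 = 0.83431
(3) 1.26 × 2.92 × 0.21 = 0.77263
Highest is cycle (1) at 0.9443 (≤1, no arbitrage).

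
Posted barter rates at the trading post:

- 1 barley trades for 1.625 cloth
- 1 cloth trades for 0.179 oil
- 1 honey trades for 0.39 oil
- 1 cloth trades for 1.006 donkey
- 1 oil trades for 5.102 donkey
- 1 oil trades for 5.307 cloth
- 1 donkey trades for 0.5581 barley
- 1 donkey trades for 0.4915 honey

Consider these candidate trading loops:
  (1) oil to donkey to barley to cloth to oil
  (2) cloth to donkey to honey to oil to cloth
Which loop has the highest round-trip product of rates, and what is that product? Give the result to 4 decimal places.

1.0234

(1) 5.102 × 0.5581 × 1.625 × 0.179 = 0.82825
(2) 1.006 × 0.4915 × 0.39 × 5.307 = 1.02338
Highest is cycle (2) at 1.0234 (>1, arbitrage).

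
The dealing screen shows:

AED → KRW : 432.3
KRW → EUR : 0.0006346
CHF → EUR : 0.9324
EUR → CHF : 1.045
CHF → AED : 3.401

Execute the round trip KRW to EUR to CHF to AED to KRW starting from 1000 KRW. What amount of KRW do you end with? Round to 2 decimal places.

1000 KRW × 0.0006346 = 0.6346 EUR
0.6346 EUR × 1.045 = 0.663157 CHF
0.663157 CHF × 3.401 = 2.255396957 AED
2.255396957 AED × 432.3 = 975.0081045111 KRW

975.01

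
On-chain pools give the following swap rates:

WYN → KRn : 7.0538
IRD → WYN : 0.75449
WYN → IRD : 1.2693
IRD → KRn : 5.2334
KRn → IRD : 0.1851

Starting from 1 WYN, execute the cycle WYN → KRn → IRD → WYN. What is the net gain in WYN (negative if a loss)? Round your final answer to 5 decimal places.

1 WYN × 7.0538 = 7.0538 KRn
7.0538 KRn × 0.1851 = 1.30565838 IRD
1.30565838 IRD × 0.75449 = 0.9851061911262 WYN
Net change: 0.9851061911262 − 1 = -0.0148938088738 WYN

-0.01489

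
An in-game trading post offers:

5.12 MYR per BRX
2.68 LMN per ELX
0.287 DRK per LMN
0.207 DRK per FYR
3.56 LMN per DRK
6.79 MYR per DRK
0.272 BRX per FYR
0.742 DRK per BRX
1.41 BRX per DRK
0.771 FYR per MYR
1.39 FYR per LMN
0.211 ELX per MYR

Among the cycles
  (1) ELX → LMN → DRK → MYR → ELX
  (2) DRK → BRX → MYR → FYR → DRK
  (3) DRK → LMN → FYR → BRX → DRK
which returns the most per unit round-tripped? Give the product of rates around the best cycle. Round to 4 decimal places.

1.1522

(1) 2.68 × 0.287 × 6.79 × 0.211 = 1.10197
(2) 1.41 × 5.12 × 0.771 × 0.207 = 1.15216
(3) 3.56 × 1.39 × 0.272 × 0.742 = 0.99871
Highest is cycle (2) at 1.1522 (>1, arbitrage).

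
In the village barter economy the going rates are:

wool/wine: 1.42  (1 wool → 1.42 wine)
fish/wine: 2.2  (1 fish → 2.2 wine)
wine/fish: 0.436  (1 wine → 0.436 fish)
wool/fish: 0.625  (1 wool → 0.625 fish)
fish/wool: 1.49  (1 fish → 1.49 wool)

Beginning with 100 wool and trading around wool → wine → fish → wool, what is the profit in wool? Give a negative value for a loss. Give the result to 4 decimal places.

100 wool × 1.42 = 142 wine
142 wine × 0.436 = 61.912 fish
61.912 fish × 1.49 = 92.24888 wool
Net change: 92.24888 − 100 = -7.75112 wool

-7.7511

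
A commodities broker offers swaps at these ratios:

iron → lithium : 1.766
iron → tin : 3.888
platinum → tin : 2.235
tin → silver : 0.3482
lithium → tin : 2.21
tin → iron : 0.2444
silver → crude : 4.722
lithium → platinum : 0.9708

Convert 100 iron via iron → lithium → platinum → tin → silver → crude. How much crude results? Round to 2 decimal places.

100 iron × 1.766 = 176.6 lithium
176.6 lithium × 0.9708 = 171.44328 platinum
171.44328 platinum × 2.235 = 383.1757308 tin
383.1757308 tin × 0.3482 = 133.42178946456 silver
133.42178946456 silver × 4.722 = 630.01768985165232 crude

630.02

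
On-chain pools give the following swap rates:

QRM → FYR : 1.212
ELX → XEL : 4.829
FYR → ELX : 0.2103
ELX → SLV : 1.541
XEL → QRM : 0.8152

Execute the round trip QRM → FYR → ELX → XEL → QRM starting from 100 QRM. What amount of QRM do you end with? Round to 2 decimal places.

100.34

100 QRM × 1.212 = 121.2 FYR
121.2 FYR × 0.2103 = 25.48836 ELX
25.48836 ELX × 4.829 = 123.08329044 XEL
123.08329044 XEL × 0.8152 = 100.337498366688 QRM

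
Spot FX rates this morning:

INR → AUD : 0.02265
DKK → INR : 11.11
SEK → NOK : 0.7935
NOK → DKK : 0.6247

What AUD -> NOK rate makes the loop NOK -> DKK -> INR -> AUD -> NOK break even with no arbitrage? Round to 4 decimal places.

Known legs of the cycle: 0.6247 × 11.11 × 0.02265 = 0.15720044505
For no arbitrage the full-cycle product must be 1, so the missing rate is 1 / 0.15720044505 ≈ 6.361305.

6.3613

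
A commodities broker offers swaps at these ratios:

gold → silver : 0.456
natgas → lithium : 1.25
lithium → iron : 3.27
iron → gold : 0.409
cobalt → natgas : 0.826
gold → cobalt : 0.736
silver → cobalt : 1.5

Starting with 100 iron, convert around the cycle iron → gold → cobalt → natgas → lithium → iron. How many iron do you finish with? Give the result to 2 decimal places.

101.63

100 iron × 0.409 = 40.9 gold
40.9 gold × 0.736 = 30.1024 cobalt
30.1024 cobalt × 0.826 = 24.8645824 natgas
24.8645824 natgas × 1.25 = 31.080728 lithium
31.080728 lithium × 3.27 = 101.63398056 iron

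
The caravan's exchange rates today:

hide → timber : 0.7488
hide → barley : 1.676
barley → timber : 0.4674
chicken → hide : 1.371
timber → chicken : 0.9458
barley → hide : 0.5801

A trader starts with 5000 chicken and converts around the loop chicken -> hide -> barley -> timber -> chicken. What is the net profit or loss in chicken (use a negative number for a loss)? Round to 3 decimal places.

78.898

5000 chicken × 1.371 = 6855 hide
6855 hide × 1.676 = 11488.98 barley
11488.98 barley × 0.4674 = 5369.949252 timber
5369.949252 timber × 0.9458 = 5078.8980025416 chicken
Net change: 5078.8980025416 − 5000 = 78.8980025416 chicken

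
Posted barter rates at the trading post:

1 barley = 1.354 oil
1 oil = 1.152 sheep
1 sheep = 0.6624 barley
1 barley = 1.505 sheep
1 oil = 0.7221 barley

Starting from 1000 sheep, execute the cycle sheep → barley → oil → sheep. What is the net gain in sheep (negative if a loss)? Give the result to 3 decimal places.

33.217

1000 sheep × 0.6624 = 662.4 barley
662.4 barley × 1.354 = 896.8896 oil
896.8896 oil × 1.152 = 1033.2168192 sheep
Net change: 1033.2168192 − 1000 = 33.2168192 sheep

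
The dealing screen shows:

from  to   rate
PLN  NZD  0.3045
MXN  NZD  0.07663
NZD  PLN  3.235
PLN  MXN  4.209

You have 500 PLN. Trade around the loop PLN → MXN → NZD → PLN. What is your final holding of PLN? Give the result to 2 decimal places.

521.70

500 PLN × 4.209 = 2104.5 MXN
2104.5 MXN × 0.07663 = 161.267835 NZD
161.267835 NZD × 3.235 = 521.701446225 PLN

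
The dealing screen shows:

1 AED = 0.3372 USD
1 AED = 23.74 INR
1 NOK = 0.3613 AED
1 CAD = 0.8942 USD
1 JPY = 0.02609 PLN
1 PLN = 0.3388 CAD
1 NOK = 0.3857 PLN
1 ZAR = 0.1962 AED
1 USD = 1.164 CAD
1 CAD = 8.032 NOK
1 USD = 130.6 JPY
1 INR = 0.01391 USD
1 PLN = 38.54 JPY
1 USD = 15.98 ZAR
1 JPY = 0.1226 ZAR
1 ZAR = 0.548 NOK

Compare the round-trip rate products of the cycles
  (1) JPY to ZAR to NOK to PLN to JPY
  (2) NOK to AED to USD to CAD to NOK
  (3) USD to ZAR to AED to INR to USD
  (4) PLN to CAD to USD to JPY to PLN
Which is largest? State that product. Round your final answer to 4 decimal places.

1.1390

(1) 0.1226 × 0.548 × 0.3857 × 38.54 = 0.99869
(2) 0.3613 × 0.3372 × 1.164 × 8.032 = 1.13902
(3) 15.98 × 0.1962 × 23.74 × 0.01391 = 1.03534
(4) 0.3388 × 0.8942 × 130.6 × 0.02609 = 1.03227
Highest is cycle (2) at 1.1390 (>1, arbitrage).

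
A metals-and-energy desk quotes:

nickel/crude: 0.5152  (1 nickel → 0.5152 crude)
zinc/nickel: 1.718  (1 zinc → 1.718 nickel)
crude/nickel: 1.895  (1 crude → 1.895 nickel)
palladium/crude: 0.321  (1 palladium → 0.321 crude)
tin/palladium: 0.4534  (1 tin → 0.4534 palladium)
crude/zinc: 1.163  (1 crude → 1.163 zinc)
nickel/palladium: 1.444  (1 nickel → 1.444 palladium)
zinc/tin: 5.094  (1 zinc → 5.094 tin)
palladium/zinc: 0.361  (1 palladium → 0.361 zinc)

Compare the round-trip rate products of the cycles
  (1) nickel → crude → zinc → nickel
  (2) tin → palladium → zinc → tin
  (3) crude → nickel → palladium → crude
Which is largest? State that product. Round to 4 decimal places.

1.0294

(1) 0.5152 × 1.163 × 1.718 = 1.02939
(2) 0.4534 × 0.361 × 5.094 = 0.83377
(3) 1.895 × 1.444 × 0.321 = 0.87838
Highest is cycle (1) at 1.0294 (>1, arbitrage).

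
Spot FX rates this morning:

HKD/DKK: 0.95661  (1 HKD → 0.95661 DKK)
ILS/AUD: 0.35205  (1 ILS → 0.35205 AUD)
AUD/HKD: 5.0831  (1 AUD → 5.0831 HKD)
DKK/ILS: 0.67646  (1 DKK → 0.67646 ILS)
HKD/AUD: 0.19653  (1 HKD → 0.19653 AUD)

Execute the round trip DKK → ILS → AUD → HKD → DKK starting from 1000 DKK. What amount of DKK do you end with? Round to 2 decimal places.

1158.00

1000 DKK × 0.67646 = 676.46 ILS
676.46 ILS × 0.35205 = 238.147743 AUD
238.147743 AUD × 5.0831 = 1210.5287924433 HKD
1210.5287924433 HKD × 0.95661 = 1158.003948139185213 DKK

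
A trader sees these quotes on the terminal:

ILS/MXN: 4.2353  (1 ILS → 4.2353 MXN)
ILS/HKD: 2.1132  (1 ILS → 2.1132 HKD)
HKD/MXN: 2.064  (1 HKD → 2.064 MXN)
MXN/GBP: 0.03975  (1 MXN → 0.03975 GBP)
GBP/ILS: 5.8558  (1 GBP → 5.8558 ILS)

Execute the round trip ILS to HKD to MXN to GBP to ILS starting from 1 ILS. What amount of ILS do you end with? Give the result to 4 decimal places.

1.0153

1 ILS × 2.1132 = 2.1132 HKD
2.1132 HKD × 2.064 = 4.3616448 MXN
4.3616448 MXN × 0.03975 = 0.1733753808 GBP
0.1733753808 GBP × 5.8558 = 1.01525155488864 ILS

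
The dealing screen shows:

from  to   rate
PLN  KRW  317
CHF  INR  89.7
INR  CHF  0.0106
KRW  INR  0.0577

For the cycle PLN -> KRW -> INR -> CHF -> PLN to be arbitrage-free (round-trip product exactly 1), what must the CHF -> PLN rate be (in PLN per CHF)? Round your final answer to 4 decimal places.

5.1577

Known legs of the cycle: 317 × 0.0577 × 0.0106 = 0.19388354
For no arbitrage the full-cycle product must be 1, so the missing rate is 1 / 0.19388354 ≈ 5.157735.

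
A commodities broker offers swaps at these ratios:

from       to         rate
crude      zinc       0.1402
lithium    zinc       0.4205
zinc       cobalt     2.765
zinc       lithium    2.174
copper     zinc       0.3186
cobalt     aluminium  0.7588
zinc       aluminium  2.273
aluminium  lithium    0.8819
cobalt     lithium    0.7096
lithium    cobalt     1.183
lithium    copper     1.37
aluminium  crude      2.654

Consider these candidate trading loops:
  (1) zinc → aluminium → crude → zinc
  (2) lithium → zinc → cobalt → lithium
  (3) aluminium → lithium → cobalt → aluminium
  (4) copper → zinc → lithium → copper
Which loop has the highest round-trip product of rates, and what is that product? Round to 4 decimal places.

0.9489

(1) 2.273 × 2.654 × 0.1402 = 0.84576
(2) 0.4205 × 2.765 × 0.7096 = 0.82504
(3) 0.8819 × 1.183 × 0.7588 = 0.79165
(4) 0.3186 × 2.174 × 1.37 = 0.94891
Highest is cycle (4) at 0.9489 (≤1, no arbitrage).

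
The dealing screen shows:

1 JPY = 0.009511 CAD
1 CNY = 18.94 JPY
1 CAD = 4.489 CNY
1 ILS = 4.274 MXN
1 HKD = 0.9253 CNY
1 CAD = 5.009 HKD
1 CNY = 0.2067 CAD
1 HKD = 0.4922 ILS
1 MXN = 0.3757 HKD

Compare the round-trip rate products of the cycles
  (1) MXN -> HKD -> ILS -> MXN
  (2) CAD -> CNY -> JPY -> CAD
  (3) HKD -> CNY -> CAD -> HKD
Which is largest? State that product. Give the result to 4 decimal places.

(1) 0.3757 × 0.4922 × 4.274 = 0.79035
(2) 4.489 × 18.94 × 0.009511 = 0.80864
(3) 0.9253 × 0.2067 × 5.009 = 0.95802
Highest is cycle (3) at 0.9580 (≤1, no arbitrage).

0.9580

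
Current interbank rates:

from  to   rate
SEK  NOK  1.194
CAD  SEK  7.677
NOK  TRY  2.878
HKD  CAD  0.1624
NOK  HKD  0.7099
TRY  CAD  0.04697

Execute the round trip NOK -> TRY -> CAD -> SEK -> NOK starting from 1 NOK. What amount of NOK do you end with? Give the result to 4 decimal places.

1.2391

1 NOK × 2.878 = 2.878 TRY
2.878 TRY × 0.04697 = 0.13517966 CAD
0.13517966 CAD × 7.677 = 1.03777424982 SEK
1.03777424982 SEK × 1.194 = 1.23910245428508 NOK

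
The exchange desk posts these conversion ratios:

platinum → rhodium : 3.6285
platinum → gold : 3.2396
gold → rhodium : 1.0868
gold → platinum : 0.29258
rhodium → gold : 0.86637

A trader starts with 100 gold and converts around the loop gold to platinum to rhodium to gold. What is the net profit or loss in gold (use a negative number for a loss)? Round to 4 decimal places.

100 gold × 0.29258 = 29.258 platinum
29.258 platinum × 3.6285 = 106.162653 rhodium
106.162653 rhodium × 0.86637 = 91.97613767961 gold
Net change: 91.97613767961 − 100 = -8.02386232039 gold

-8.0239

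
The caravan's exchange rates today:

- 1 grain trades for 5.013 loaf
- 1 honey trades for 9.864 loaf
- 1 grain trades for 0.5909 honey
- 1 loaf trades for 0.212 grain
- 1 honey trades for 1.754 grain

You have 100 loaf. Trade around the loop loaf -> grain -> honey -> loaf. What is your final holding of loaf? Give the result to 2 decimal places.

100 loaf × 0.212 = 21.2 grain
21.2 grain × 0.5909 = 12.52708 honey
12.52708 honey × 9.864 = 123.56711712 loaf

123.57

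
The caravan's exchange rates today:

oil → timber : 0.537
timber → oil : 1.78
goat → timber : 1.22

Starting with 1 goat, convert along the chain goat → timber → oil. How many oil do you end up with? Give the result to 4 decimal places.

1 goat × 1.22 = 1.22 timber
1.22 timber × 1.78 = 2.1716 oil

2.1716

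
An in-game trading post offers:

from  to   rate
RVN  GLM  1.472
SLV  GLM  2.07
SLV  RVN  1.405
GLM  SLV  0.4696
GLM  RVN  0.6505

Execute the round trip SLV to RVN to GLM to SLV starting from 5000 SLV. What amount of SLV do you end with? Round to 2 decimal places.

4856.04

5000 SLV × 1.405 = 7025 RVN
7025 RVN × 1.472 = 10340.8 GLM
10340.8 GLM × 0.4696 = 4856.03968 SLV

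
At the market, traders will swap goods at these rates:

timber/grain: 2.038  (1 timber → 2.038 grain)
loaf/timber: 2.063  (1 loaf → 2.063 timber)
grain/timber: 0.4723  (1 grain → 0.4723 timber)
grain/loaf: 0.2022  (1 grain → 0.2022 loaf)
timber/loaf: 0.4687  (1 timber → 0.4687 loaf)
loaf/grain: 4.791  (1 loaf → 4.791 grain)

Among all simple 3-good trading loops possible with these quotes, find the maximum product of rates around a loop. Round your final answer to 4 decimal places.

1.0606

grain→timber→loaf→grain: 0.4723 × 0.4687 × 4.791 = 1.06057
grain→loaf→timber→grain: 0.2022 × 2.063 × 2.038 = 0.85013
Maximum is grain→timber→loaf→grain at 1.0606; arbitrage exists.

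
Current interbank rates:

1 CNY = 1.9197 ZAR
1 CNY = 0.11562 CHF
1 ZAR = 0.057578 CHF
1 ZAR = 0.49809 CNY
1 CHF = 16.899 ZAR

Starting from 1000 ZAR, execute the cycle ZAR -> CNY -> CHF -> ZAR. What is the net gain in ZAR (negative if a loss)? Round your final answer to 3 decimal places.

-26.801

1000 ZAR × 0.49809 = 498.09 CNY
498.09 CNY × 0.11562 = 57.5891658 CHF
57.5891658 CHF × 16.899 = 973.1993128542 ZAR
Net change: 973.1993128542 − 1000 = -26.8006871458 ZAR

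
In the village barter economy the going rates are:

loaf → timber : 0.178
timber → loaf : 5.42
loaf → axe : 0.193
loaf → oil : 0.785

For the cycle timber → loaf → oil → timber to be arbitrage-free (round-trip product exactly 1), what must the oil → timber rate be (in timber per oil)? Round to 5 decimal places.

Known legs of the cycle: 5.42 × 0.785 = 4.2547
For no arbitrage the full-cycle product must be 1, so the missing rate is 1 / 4.2547 ≈ 0.2350342.

0.23503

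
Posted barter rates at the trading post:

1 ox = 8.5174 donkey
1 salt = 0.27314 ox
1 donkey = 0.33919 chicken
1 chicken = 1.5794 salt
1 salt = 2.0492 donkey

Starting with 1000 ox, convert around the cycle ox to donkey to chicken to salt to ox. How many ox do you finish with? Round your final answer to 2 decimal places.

1246.31

1000 ox × 8.5174 = 8517.4 donkey
8517.4 donkey × 0.33919 = 2889.016906 chicken
2889.016906 chicken × 1.5794 = 4562.9133013364 salt
4562.9133013364 salt × 0.27314 = 1246.314139127024296 ox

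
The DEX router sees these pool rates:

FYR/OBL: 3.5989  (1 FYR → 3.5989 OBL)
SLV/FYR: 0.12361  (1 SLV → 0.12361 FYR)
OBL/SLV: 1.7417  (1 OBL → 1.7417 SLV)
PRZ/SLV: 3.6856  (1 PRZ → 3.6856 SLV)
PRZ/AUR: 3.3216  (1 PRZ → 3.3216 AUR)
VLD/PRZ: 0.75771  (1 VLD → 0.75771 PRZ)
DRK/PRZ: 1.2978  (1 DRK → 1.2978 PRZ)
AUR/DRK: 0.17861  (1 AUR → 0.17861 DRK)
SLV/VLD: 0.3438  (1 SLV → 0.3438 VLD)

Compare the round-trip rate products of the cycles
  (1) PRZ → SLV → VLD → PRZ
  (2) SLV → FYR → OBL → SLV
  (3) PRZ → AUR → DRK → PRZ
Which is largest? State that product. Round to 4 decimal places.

(1) 3.6856 × 0.3438 × 0.75771 = 0.96010
(2) 0.12361 × 3.5989 × 1.7417 = 0.77481
(3) 3.3216 × 0.17861 × 1.2978 = 0.76995
Highest is cycle (1) at 0.9601 (≤1, no arbitrage).

0.9601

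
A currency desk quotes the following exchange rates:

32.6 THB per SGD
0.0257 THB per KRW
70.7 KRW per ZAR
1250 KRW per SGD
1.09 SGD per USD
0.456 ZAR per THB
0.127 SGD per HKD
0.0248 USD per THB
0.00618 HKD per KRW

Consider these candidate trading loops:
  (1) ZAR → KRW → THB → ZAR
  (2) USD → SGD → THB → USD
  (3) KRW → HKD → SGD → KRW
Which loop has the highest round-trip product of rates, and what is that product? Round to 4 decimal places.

0.9811

(1) 70.7 × 0.0257 × 0.456 = 0.82855
(2) 1.09 × 32.6 × 0.0248 = 0.88124
(3) 0.00618 × 0.127 × 1250 = 0.98108
Highest is cycle (3) at 0.9811 (≤1, no arbitrage).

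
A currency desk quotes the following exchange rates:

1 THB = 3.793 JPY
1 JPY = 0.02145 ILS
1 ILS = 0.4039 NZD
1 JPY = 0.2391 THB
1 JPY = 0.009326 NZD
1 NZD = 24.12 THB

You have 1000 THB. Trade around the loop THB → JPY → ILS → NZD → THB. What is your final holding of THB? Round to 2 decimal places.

792.61

1000 THB × 3.793 = 3793 JPY
3793 JPY × 0.02145 = 81.35985 ILS
81.35985 ILS × 0.4039 = 32.861243415 NZD
32.861243415 NZD × 24.12 = 792.6131911698 THB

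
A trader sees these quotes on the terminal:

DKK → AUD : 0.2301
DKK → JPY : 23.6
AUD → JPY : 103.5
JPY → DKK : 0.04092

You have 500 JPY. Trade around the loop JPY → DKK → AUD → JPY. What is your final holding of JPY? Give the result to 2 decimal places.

500 JPY × 0.04092 = 20.46 DKK
20.46 DKK × 0.2301 = 4.707846 AUD
4.707846 AUD × 103.5 = 487.262061 JPY

487.26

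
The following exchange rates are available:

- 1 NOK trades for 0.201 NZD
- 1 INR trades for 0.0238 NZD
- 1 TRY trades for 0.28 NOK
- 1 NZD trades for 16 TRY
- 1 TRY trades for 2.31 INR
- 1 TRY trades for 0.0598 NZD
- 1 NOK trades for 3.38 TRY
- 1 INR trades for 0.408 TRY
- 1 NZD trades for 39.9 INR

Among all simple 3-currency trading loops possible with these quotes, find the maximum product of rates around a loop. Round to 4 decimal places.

NZD→INR→TRY→NZD: 39.9 × 0.408 × 0.0598 = 0.97350
NZD→TRY→NOK→NZD: 16 × 0.28 × 0.201 = 0.90048
NZD→TRY→INR→NZD: 16 × 2.31 × 0.0238 = 0.87965
Maximum is NZD→INR→TRY→NZD at 0.9735; no arbitrage — every cycle loses value.

0.9735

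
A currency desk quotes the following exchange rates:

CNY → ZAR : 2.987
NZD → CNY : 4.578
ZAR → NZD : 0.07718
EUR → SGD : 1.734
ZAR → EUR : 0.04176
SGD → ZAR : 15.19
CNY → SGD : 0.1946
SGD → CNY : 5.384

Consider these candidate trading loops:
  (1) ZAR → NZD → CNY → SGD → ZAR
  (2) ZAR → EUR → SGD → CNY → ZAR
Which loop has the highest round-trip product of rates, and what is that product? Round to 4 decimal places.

(1) 0.07718 × 4.578 × 0.1946 × 15.19 = 1.04443
(2) 0.04176 × 1.734 × 5.384 × 2.987 = 1.16453
Highest is cycle (2) at 1.1645 (>1, arbitrage).

1.1645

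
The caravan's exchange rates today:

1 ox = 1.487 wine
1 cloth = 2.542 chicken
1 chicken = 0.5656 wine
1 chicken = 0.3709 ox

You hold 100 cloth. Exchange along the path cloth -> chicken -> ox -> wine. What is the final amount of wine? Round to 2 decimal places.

140.20

100 cloth × 2.542 = 254.2 chicken
254.2 chicken × 0.3709 = 94.28278 ox
94.28278 ox × 1.487 = 140.19849386 wine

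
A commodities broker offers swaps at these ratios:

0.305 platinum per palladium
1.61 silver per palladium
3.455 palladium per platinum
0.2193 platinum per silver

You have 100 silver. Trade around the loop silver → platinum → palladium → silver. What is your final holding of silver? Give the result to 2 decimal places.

121.99

100 silver × 0.2193 = 21.93 platinum
21.93 platinum × 3.455 = 75.76815 palladium
75.76815 palladium × 1.61 = 121.9867215 silver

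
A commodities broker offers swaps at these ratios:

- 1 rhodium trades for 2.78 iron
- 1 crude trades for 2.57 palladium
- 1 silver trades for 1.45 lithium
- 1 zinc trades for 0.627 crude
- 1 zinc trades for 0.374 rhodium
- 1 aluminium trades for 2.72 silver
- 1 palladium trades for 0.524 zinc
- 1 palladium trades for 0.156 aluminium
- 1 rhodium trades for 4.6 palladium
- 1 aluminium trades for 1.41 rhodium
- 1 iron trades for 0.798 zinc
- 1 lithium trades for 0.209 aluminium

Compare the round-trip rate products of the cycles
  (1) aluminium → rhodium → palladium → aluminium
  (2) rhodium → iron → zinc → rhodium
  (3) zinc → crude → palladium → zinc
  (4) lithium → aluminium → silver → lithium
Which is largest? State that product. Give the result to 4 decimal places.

1.0118

(1) 1.41 × 4.6 × 0.156 = 1.01182
(2) 2.78 × 0.798 × 0.374 = 0.82970
(3) 0.627 × 2.57 × 0.524 = 0.84437
(4) 0.209 × 2.72 × 1.45 = 0.82430
Highest is cycle (1) at 1.0118 (>1, arbitrage).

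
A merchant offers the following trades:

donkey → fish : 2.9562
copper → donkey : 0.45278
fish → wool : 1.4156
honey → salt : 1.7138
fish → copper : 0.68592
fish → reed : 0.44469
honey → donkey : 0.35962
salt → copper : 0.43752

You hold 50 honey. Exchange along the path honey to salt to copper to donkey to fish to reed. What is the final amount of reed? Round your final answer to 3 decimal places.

22.315

50 honey × 1.7138 = 85.69 salt
85.69 salt × 0.43752 = 37.4910888 copper
37.4910888 copper × 0.45278 = 16.975215186864 donkey
16.975215186864 donkey × 2.9562 = 50.1821311354073568 fish
50.1821311354073568 fish × 0.44469 = 22.315491894604297495392 reed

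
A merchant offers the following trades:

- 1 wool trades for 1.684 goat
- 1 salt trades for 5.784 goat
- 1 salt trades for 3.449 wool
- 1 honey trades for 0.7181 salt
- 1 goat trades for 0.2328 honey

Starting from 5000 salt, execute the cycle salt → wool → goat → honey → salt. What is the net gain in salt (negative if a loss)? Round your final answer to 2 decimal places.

-145.18

5000 salt × 3.449 = 17245 wool
17245 wool × 1.684 = 29040.58 goat
29040.58 goat × 0.2328 = 6760.647024 honey
6760.647024 honey × 0.7181 = 4854.8206279344 salt
Net change: 4854.8206279344 − 5000 = -145.1793720656 salt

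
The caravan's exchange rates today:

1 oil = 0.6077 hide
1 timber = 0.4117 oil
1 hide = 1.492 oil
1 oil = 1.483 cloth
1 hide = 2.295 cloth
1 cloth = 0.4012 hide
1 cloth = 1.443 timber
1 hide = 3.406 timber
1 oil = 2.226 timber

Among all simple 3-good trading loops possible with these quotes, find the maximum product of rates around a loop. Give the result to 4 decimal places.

0.8877

oil→cloth→hide→oil: 1.483 × 0.4012 × 1.492 = 0.88771
timber→oil→cloth→timber: 0.4117 × 1.483 × 1.443 = 0.88103
timber→oil→hide→timber: 0.4117 × 0.6077 × 3.406 = 0.85215
Maximum is oil→cloth→hide→oil at 0.8877; no arbitrage — every cycle loses value.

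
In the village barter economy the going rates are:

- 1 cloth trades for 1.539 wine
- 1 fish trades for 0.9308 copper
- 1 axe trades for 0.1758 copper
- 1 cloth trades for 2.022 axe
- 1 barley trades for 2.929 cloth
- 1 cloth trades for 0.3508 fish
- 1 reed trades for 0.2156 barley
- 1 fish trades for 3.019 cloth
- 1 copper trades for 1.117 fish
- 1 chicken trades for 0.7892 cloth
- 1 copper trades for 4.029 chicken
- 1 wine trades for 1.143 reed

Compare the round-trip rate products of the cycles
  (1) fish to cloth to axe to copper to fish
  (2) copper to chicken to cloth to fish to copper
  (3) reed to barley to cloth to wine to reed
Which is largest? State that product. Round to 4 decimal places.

1.1987

(1) 3.019 × 2.022 × 0.1758 × 1.117 = 1.19872
(2) 4.029 × 0.7892 × 0.3508 × 0.9308 = 1.03825
(3) 0.2156 × 2.929 × 1.539 × 1.143 = 1.11084
Highest is cycle (1) at 1.1987 (>1, arbitrage).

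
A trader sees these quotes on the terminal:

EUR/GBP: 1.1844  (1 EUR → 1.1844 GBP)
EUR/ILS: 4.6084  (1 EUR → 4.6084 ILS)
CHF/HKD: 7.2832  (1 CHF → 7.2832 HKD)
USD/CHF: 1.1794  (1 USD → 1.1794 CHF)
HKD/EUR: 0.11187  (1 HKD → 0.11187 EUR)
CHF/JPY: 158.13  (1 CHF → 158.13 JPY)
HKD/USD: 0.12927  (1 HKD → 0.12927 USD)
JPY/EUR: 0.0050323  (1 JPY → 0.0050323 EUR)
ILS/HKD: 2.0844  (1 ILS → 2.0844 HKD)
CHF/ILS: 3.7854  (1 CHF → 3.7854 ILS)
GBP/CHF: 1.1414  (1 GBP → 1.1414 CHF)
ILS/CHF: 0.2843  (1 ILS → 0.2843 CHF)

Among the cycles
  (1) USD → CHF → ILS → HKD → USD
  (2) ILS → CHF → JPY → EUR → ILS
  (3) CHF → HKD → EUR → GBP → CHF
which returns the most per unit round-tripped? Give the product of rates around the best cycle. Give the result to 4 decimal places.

(1) 1.1794 × 3.7854 × 2.0844 × 0.12927 = 1.20296
(2) 0.2843 × 158.13 × 0.0050323 × 4.6084 = 1.04258
(3) 7.2832 × 0.11187 × 1.1844 × 1.1414 = 1.10147
Highest is cycle (1) at 1.2030 (>1, arbitrage).

1.2030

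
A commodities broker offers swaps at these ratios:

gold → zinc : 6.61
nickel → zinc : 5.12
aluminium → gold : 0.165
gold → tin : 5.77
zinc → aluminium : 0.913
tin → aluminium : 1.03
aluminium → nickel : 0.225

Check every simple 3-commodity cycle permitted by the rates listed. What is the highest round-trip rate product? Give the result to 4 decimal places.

aluminium→nickel→zinc→aluminium: 0.225 × 5.12 × 0.913 = 1.05178
aluminium→gold→zinc→aluminium: 0.165 × 6.61 × 0.913 = 0.99576
aluminium→gold→tin→aluminium: 0.165 × 5.77 × 1.03 = 0.98061
Maximum is aluminium→nickel→zinc→aluminium at 1.0518; arbitrage exists.

1.0518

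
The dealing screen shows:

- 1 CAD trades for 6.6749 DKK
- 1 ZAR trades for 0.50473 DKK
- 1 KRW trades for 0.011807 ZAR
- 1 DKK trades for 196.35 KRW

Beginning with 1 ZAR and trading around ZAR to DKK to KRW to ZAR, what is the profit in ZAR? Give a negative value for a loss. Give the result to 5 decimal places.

1 ZAR × 0.50473 = 0.50473 DKK
0.50473 DKK × 196.35 = 99.1037355 KRW
99.1037355 KRW × 0.011807 = 1.1701178050485 ZAR
Net change: 1.1701178050485 − 1 = 0.1701178050485 ZAR

0.17012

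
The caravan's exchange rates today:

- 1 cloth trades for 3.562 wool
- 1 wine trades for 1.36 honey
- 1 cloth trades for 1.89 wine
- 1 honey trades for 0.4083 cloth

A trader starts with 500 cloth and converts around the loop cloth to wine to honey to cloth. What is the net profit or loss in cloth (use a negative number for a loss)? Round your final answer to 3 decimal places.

500 cloth × 1.89 = 945 wine
945 wine × 1.36 = 1285.2 honey
1285.2 honey × 0.4083 = 524.74716 cloth
Net change: 524.74716 − 500 = 24.74716 cloth

24.747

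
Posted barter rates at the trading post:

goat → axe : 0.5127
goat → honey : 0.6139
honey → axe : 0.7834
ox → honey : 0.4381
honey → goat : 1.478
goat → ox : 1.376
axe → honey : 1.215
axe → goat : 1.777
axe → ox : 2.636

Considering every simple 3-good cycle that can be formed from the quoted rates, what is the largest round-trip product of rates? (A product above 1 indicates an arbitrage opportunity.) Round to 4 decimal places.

0.9207

goat→axe→honey→goat: 0.5127 × 1.215 × 1.478 = 0.92069
ox→honey→axe→ox: 0.4381 × 0.7834 × 2.636 = 0.90470
goat→ox→honey→goat: 1.376 × 0.4381 × 1.478 = 0.89098
goat→honey→axe→goat: 0.6139 × 0.7834 × 1.777 = 0.85461
Maximum is goat→axe→honey→goat at 0.9207; no arbitrage — every cycle loses value.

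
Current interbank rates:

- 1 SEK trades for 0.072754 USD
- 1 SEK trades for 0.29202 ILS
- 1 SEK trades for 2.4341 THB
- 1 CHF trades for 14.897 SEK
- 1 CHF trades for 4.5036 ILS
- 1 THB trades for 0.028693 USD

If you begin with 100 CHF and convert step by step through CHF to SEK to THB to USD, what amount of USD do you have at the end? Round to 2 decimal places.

100 CHF × 14.897 = 1489.7 SEK
1489.7 SEK × 2.4341 = 3626.07877 THB
3626.07877 THB × 0.028693 = 104.04307814761 USD

104.04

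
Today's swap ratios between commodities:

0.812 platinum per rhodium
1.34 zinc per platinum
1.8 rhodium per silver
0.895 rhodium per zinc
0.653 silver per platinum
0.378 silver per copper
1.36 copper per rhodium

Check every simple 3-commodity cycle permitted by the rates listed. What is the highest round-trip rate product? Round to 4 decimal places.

0.9738

platinum→zinc→rhodium→platinum: 1.34 × 0.895 × 0.812 = 0.97383
platinum→silver→rhodium→platinum: 0.653 × 1.8 × 0.812 = 0.95442
rhodium→copper→silver→rhodium: 1.36 × 0.378 × 1.8 = 0.92534
Maximum is platinum→zinc→rhodium→platinum at 0.9738; no arbitrage — every cycle loses value.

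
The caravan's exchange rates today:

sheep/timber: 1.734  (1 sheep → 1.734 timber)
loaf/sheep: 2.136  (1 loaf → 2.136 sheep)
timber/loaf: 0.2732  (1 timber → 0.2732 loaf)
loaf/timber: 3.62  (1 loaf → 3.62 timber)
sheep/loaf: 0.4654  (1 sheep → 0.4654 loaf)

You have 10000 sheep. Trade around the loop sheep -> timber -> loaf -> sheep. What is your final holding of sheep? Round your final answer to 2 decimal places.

10118.85

10000 sheep × 1.734 = 17340 timber
17340 timber × 0.2732 = 4737.288 loaf
4737.288 loaf × 2.136 = 10118.847168 sheep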